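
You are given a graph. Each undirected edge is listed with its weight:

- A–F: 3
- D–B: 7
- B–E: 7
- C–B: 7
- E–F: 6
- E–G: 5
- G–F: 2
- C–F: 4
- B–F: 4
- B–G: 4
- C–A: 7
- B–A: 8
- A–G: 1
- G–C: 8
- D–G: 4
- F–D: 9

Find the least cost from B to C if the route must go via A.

Best B to A: B → G → A costing 5
Best A to C: A → C costing 7
Total via A: 5 + 7 = 12.

12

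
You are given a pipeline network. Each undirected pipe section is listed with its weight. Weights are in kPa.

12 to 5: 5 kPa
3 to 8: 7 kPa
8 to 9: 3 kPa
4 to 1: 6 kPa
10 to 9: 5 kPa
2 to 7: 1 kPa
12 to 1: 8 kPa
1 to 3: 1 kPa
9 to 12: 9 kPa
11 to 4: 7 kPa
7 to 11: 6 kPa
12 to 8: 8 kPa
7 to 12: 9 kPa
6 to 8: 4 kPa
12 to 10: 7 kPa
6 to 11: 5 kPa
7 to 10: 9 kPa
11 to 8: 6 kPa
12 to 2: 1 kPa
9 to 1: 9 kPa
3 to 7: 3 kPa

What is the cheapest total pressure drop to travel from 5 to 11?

13 kPa

Compare a few routes:
5 - 12 - 8 - 11: 5+8+6 = 19
5 - 12 - 2 - 7 - 11: 5+1+1+6 = 13
Cheapest is 5 - 12 - 2 - 7 - 11 at 13 kPa.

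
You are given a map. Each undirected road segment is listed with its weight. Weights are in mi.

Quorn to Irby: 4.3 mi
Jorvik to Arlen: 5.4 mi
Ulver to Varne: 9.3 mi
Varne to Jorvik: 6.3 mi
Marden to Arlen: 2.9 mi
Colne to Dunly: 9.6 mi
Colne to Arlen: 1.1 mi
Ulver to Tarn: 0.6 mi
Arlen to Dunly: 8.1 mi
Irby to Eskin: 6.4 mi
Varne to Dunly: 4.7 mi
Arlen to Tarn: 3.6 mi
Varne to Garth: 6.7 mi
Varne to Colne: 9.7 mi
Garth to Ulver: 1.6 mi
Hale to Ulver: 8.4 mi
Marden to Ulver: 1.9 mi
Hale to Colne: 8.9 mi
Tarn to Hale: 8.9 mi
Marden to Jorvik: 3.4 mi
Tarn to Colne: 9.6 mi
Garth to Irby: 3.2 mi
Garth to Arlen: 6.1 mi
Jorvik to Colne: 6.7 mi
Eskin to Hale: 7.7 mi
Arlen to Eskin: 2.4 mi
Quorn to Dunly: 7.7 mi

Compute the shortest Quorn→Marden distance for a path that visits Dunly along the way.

Best Quorn to Dunly: Quorn–Dunly costing 7.7
Best Dunly to Marden: Dunly–Arlen–Marden costing 11
Total via Dunly: 7.7 + 11 = 18.7 mi.

18.7 mi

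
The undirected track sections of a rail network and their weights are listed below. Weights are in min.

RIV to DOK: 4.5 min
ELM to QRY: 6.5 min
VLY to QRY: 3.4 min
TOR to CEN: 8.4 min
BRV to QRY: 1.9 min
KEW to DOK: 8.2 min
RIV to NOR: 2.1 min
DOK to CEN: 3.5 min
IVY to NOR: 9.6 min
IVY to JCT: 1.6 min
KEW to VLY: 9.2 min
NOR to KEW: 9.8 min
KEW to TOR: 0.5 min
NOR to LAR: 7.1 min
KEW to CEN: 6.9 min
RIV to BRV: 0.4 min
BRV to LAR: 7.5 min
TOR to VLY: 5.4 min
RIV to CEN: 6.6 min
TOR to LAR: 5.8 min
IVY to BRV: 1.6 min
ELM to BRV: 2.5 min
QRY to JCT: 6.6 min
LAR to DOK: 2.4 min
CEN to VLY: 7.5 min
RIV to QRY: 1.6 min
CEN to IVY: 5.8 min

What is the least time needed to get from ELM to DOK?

7.4 min

Running Dijkstra from ELM:
ELM: 0
BRV: 2.5  (via ELM)
RIV: 2.9  (via BRV)
IVY: 4.1  (via BRV)
QRY: 4.4  (via BRV)
NOR: 5  (via RIV)
JCT: 5.7  (via IVY)
DOK: 7.4  (via RIV)
Shortest route: ELM → BRV → RIV → DOK = 7.4 min.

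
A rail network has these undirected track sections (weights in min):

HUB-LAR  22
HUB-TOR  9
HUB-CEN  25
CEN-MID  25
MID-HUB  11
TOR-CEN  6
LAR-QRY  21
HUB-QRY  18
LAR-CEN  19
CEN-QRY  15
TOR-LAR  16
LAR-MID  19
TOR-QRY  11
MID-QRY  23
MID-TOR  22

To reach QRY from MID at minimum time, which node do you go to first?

QRY

Candidate routes:
MID - HUB - QRY: 11+18 = 29
MID - HUB - TOR - QRY: 11+9+11 = 31
MID - QRY: 23 = 23
Cheapest is MID - QRY at 23 min.
So from MID the first move is to QRY.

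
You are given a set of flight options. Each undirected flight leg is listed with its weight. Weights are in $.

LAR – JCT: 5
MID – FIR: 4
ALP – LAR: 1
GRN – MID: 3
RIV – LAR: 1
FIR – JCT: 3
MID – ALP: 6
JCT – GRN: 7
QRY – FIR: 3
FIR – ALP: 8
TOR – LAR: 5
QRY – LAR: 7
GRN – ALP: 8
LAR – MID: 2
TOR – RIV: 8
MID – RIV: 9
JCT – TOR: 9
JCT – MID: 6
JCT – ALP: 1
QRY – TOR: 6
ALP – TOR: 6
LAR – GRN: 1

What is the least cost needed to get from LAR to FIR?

Shortest distances from LAR:
LAR: 0
RIV: 1  (via LAR)
GRN: 1  (via LAR)
ALP: 1  (via LAR)
MID: 2  (via LAR)
JCT: 2  (via ALP)
TOR: 5  (via LAR)
FIR: 5  (via JCT)
Shortest route: LAR–ALP–JCT–FIR = $5.

$5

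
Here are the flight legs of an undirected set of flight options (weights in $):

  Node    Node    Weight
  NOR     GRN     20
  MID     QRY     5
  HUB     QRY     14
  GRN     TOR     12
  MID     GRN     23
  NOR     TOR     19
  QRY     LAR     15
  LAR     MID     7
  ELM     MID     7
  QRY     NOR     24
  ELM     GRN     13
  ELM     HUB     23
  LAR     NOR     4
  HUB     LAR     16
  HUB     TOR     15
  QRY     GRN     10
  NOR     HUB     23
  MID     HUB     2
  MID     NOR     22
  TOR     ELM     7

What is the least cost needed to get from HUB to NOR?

$13

Enumerating some paths:
HUB - LAR - NOR: 16+4 = 20
HUB - MID - LAR - NOR: 2+7+4 = 13
Cheapest is HUB - MID - LAR - NOR at $13.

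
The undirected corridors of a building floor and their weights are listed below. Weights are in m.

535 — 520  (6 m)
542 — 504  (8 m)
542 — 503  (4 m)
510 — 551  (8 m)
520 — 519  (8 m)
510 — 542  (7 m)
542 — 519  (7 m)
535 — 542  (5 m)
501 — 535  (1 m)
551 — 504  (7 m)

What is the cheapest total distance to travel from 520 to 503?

15 m

Settle nodes by increasing distance from 520:
520: 0
535: 6  (via 520)
501: 7  (via 535)
519: 8  (via 520)
542: 11  (via 535)
503: 15  (via 542)
Shortest route: 520 → 535 → 542 → 503 = 15 m.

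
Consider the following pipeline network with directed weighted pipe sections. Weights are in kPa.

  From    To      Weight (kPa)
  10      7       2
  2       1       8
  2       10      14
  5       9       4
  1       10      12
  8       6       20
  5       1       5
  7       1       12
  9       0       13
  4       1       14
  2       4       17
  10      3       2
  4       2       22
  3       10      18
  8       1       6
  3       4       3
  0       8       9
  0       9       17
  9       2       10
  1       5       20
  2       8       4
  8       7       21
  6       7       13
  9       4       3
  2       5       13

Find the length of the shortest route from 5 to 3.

19 kPa

Settle nodes by increasing distance from 5:
5: 0
9: 4  (via 5)
1: 5  (via 5)
4: 7  (via 9)
2: 14  (via 9)
0: 17  (via 9)
10: 17  (via 1)
8: 18  (via 2)
3: 19  (via 10)
Shortest route: 5 → 1 → 10 → 3 = 19 kPa.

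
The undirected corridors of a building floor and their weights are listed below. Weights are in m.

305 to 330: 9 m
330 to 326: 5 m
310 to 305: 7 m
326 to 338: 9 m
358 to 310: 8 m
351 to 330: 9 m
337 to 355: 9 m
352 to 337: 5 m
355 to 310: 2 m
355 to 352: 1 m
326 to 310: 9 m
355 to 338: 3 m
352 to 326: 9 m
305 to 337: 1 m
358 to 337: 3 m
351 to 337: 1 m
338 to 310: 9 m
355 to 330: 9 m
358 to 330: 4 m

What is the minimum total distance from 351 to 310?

Running Dijkstra from 351:
351: 0
337: 1  (via 351)
305: 2  (via 337)
358: 4  (via 337)
352: 6  (via 337)
355: 7  (via 352)
330: 8  (via 358)
310: 9  (via 305)
Shortest route: 351 → 337 → 305 → 310 = 9 m.

9 m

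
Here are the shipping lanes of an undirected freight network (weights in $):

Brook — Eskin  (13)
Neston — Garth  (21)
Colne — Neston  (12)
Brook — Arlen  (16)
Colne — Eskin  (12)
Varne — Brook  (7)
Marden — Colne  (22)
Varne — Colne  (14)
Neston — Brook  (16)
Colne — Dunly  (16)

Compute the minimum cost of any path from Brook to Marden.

$43

Shortest distances from Brook:
Brook: 0
Varne: 7  (via Brook)
Eskin: 13  (via Brook)
Neston: 16  (via Brook)
Arlen: 16  (via Brook)
Colne: 21  (via Varne)
Garth: 37  (via Neston)
Dunly: 37  (via Colne)
Marden: 43  (via Colne)
Shortest route: Brook–Varne–Colne–Marden = $43.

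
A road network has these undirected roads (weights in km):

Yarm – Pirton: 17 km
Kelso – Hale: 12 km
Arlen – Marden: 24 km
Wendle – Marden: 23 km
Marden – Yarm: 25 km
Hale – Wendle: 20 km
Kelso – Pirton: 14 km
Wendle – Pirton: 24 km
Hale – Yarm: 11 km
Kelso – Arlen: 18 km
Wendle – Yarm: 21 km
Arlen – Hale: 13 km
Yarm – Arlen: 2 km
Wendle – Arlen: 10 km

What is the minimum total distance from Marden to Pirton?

Settle nodes by increasing distance from Marden:
Marden: 0
Wendle: 23  (via Marden)
Arlen: 24  (via Marden)
Yarm: 25  (via Marden)
Hale: 36  (via Yarm)
Pirton: 42  (via Yarm)
Shortest route: Marden → Yarm → Pirton = 42 km.

42 km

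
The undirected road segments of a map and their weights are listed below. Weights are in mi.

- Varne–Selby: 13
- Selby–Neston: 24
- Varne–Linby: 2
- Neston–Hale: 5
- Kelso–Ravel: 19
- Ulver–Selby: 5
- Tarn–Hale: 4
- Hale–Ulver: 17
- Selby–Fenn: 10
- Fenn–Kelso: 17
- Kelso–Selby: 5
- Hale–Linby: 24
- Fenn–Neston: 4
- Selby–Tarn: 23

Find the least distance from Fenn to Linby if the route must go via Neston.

Shortest Fenn→Neston: Fenn–Neston = 4
Best Neston to Linby: Neston–Hale–Linby costing 29
Total via Neston: 4 + 29 = 33 mi.

33 mi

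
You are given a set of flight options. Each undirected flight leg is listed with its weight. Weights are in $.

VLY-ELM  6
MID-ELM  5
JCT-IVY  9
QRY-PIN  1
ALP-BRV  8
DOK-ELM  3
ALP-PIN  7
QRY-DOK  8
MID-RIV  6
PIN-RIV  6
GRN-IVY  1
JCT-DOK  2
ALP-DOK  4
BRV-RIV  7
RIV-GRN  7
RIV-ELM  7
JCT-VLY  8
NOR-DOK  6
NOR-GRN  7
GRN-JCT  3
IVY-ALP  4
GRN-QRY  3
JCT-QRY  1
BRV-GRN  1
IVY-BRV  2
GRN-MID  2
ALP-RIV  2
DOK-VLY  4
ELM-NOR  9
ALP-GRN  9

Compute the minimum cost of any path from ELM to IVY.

$8

Settle nodes by increasing distance from ELM:
ELM: 0
DOK: 3  (via ELM)
MID: 5  (via ELM)
JCT: 5  (via DOK)
QRY: 6  (via JCT)
VLY: 6  (via ELM)
ALP: 7  (via DOK)
GRN: 7  (via MID)
PIN: 7  (via QRY)
RIV: 7  (via ELM)
IVY: 8  (via GRN)
Shortest route: ELM → MID → GRN → IVY = $8.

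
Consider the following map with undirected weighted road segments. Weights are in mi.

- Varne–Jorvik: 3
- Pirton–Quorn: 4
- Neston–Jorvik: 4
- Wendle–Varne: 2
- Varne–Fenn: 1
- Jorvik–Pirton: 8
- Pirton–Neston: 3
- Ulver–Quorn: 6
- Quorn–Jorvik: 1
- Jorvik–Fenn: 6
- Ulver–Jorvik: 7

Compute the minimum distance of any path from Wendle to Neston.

Compare a few routes:
Wendle - Varne - Jorvik - Neston: 2+3+4 = 9
Wendle - Varne - Fenn - Jorvik - Neston: 2+1+6+4 = 13
Cheapest is Wendle - Varne - Jorvik - Neston at 9 mi.

9 mi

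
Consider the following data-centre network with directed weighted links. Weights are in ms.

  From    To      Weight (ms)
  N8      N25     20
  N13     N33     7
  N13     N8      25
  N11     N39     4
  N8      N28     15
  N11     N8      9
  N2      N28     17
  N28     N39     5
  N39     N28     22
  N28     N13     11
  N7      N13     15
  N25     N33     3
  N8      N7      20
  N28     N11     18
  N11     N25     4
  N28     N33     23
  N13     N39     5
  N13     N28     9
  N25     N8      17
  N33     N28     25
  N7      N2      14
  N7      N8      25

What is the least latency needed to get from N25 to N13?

Enumerating some paths:
N25–N8–N7–N2–N28–N13: 17+20+14+17+11 = 79
N25–N33–N28–N13: 3+25+11 = 39
N25–N8–N28–N13: 17+15+11 = 43
N25–N8–N7–N13: 17+20+15 = 52
The minimum is 39 ms via N25–N33–N28–N13.

39 ms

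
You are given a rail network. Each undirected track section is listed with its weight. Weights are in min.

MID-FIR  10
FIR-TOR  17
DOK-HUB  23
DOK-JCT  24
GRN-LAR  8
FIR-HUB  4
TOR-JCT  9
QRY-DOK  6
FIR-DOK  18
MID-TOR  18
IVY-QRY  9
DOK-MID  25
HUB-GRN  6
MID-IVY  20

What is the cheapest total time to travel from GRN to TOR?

27 min

Compare a few routes:
GRN - HUB - FIR - MID - TOR: 6+4+10+18 = 38
GRN - HUB - FIR - TOR: 6+4+17 = 27
Cheapest is GRN - HUB - FIR - TOR at 27 min.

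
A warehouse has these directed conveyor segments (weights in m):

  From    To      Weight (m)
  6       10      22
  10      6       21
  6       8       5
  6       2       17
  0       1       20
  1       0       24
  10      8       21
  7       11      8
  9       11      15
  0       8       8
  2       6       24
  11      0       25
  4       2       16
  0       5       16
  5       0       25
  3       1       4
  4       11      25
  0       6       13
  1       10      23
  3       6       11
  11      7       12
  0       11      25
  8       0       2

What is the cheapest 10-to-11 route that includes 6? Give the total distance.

Best 10 to 6: 10 → 6 costing 21
Shortest 6→11: 6 → 8 → 0 → 11 = 32
Total via 6: 21 + 32 = 53 m.

53 m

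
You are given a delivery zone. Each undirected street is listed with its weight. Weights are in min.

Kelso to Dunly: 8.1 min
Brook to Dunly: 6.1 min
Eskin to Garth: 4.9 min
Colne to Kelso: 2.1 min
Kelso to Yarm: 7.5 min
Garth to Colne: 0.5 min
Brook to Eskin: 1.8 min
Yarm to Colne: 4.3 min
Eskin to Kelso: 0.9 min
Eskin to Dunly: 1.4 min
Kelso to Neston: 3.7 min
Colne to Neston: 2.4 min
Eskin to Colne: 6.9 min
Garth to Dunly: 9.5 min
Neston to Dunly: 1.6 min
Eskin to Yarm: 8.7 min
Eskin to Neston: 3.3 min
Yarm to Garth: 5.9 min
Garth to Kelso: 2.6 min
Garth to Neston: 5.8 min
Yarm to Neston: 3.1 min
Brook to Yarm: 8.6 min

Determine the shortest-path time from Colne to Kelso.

2.1 min

Shortest distances from Colne:
Colne: 0
Garth: 0.5  (via Colne)
Kelso: 2.1  (via Colne)
Shortest route: Colne–Kelso = 2.1 min.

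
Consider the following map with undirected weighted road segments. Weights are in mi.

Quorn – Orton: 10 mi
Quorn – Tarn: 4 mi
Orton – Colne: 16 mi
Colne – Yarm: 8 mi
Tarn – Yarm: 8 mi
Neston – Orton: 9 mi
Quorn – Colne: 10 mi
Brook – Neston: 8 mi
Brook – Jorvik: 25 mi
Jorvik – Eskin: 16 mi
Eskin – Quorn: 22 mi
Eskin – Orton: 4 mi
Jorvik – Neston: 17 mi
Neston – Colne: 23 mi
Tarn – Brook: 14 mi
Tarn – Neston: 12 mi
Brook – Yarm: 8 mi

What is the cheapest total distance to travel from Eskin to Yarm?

Settle nodes by increasing distance from Eskin:
Eskin: 0
Orton: 4  (via Eskin)
Neston: 13  (via Orton)
Quorn: 14  (via Orton)
Jorvik: 16  (via Eskin)
Tarn: 18  (via Quorn)
Colne: 20  (via Orton)
Brook: 21  (via Neston)
Yarm: 26  (via Tarn)
Shortest route: Eskin–Orton–Quorn–Tarn–Yarm = 26 mi.

26 mi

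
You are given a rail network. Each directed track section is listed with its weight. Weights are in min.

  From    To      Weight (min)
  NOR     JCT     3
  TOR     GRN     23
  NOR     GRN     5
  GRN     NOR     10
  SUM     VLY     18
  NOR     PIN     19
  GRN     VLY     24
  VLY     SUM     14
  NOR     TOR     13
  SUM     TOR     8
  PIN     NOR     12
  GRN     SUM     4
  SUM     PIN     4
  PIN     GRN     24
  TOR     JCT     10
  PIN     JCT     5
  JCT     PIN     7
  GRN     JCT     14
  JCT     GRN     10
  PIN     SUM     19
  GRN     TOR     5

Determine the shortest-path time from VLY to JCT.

Running Dijkstra from VLY:
VLY: 0
SUM: 14  (via VLY)
PIN: 18  (via SUM)
TOR: 22  (via SUM)
JCT: 23  (via PIN)
Shortest route: VLY → SUM → PIN → JCT = 23 min.

23 min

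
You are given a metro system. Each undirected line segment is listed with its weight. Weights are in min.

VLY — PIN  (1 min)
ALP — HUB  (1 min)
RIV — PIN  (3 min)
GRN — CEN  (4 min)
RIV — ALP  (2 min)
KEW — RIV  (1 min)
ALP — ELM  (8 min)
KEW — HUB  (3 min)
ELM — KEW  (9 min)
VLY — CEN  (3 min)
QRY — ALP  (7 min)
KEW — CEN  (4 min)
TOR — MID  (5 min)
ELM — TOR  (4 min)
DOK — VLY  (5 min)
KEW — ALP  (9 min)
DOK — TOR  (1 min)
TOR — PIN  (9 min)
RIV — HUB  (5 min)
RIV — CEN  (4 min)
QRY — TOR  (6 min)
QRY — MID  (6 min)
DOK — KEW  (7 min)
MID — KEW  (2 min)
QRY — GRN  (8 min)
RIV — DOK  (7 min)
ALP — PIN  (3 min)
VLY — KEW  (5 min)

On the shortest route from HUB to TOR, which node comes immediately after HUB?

Compare a few routes:
HUB - KEW - DOK - TOR: 3+7+1 = 11
HUB - ALP - PIN - VLY - DOK - TOR: 1+3+1+5+1 = 11
HUB - KEW - MID - TOR: 3+2+5 = 10
HUB - ALP - RIV - KEW - MID - TOR: 1+2+1+2+5 = 11
The minimum is 10 min via HUB - KEW - MID - TOR.
So from HUB the first move is to KEW.

KEW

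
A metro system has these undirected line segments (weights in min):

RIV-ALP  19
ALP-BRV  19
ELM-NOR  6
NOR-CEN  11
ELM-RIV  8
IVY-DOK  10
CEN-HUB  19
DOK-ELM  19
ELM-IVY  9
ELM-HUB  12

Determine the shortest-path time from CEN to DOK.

Enumerating some paths:
CEN - HUB - ELM - IVY - DOK: 19+12+9+10 = 50
CEN - NOR - ELM - DOK: 11+6+19 = 36
CEN - HUB - ELM - DOK: 19+12+19 = 50
The minimum is 36 min via CEN - NOR - ELM - DOK.

36 min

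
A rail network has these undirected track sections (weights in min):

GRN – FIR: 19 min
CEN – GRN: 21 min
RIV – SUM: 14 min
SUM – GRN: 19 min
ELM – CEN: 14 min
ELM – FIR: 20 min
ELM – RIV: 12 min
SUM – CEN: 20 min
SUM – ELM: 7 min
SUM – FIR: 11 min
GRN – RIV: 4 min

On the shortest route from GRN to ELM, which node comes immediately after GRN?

RIV

Enumerating some paths:
GRN - RIV - ELM: 4+12 = 16
GRN - RIV - SUM - ELM: 4+14+7 = 25
GRN - SUM - ELM: 19+7 = 26
GRN - CEN - ELM: 21+14 = 35
The minimum is 16 min via GRN - RIV - ELM.
So from GRN the first move is to RIV.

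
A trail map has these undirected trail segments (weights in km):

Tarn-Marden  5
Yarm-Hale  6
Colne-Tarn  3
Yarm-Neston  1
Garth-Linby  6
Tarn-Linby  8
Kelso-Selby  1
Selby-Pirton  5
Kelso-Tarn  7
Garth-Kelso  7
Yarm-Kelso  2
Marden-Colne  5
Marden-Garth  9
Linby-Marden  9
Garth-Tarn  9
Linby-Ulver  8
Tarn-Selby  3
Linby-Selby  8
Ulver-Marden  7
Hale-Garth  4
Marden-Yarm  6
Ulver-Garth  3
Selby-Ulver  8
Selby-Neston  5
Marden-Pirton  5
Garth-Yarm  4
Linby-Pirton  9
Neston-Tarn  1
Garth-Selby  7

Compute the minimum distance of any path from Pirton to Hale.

14 km

Settle nodes by increasing distance from Pirton:
Pirton: 0
Marden: 5  (via Pirton)
Selby: 5  (via Pirton)
Kelso: 6  (via Selby)
Yarm: 8  (via Kelso)
Tarn: 8  (via Selby)
Neston: 9  (via Yarm)
Linby: 9  (via Pirton)
Colne: 10  (via Marden)
Garth: 12  (via Selby)
Ulver: 12  (via Marden)
Hale: 14  (via Yarm)
Shortest route: Pirton–Selby–Kelso–Yarm–Hale = 14 km.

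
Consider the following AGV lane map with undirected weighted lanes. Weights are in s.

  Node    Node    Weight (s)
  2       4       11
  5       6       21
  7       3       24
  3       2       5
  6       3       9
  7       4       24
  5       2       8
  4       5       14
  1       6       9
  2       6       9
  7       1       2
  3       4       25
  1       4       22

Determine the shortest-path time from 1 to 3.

Shortest distances from 1:
1: 0
7: 2  (via 1)
6: 9  (via 1)
2: 18  (via 6)
3: 18  (via 6)
Shortest route: 1–6–3 = 18 s.

18 s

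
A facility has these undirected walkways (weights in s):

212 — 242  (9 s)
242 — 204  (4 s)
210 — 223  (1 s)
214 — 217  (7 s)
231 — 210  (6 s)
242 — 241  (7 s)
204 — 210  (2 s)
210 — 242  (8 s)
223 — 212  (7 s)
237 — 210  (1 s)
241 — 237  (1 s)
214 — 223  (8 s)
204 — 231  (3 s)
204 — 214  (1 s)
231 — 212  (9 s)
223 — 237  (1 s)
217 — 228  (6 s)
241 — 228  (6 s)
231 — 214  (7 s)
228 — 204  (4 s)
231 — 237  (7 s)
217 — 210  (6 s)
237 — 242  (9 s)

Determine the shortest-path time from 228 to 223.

Enumerating some paths:
228–204–210–223: 4+2+1 = 7
228–204–210–237–223: 4+2+1+1 = 8
228–241–237–223: 6+1+1 = 8
Cheapest is 228–204–210–223 at 7 s.

7 s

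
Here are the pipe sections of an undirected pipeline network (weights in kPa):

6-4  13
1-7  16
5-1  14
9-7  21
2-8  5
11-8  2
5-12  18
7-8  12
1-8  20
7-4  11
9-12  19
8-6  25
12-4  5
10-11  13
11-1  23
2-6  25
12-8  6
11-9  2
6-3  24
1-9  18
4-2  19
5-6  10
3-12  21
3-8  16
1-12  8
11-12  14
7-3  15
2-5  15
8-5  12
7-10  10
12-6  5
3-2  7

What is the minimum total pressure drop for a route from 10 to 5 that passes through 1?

40 kPa

Best 10 to 1: 10 → 7 → 1 costing 26
Shortest 1→5: 1 → 5 = 14
Total via 1: 26 + 14 = 40 kPa.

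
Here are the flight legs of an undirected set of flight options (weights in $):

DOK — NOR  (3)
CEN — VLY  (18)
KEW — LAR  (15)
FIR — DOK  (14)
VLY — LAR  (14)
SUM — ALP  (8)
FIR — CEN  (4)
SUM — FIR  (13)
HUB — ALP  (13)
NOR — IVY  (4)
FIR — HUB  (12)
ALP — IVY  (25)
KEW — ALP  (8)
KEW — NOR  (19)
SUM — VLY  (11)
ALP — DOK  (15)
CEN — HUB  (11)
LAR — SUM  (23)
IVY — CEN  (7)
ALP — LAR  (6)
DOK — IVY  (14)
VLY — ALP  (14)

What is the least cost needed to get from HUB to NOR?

Enumerating some paths:
HUB → ALP → DOK → NOR: 13+15+3 = 31
HUB → CEN → IVY → NOR: 11+7+4 = 22
HUB → FIR → DOK → NOR: 12+14+3 = 29
HUB → FIR → CEN → IVY → NOR: 12+4+7+4 = 27
Cheapest is HUB → CEN → IVY → NOR at $22.

$22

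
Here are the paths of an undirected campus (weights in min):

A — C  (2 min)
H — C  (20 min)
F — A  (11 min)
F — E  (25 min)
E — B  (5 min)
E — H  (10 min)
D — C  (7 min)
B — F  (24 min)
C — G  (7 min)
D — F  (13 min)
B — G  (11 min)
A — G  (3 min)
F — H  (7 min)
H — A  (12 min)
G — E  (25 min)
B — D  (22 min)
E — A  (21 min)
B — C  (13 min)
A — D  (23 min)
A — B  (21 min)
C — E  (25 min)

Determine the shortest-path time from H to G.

15 min

Compare a few routes:
H–C–A–G: 20+2+3 = 25
H–F–A–G: 7+11+3 = 21
H–A–G: 12+3 = 15
H–A–C–G: 12+2+7 = 21
Cheapest is H–A–G at 15 min.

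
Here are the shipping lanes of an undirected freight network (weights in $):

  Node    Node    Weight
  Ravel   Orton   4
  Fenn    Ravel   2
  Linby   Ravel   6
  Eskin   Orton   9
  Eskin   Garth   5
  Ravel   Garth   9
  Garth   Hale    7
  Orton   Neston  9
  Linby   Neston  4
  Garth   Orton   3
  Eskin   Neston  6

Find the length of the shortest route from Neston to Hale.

$18

Running Dijkstra from Neston:
Neston: 0
Linby: 4  (via Neston)
Eskin: 6  (via Neston)
Orton: 9  (via Neston)
Ravel: 10  (via Linby)
Garth: 11  (via Eskin)
Fenn: 12  (via Ravel)
Hale: 18  (via Garth)
Shortest route: Neston → Eskin → Garth → Hale = $18.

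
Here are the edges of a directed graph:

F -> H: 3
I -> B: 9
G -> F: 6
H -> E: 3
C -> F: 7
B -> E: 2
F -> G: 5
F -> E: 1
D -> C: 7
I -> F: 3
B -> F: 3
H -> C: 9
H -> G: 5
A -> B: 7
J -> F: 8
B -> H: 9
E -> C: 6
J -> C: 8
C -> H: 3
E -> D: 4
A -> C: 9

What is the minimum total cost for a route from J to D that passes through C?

Shortest J→C: J–C = 8
Best C to D: C–H–E–D costing 10
Total via C: 8 + 10 = 18.

18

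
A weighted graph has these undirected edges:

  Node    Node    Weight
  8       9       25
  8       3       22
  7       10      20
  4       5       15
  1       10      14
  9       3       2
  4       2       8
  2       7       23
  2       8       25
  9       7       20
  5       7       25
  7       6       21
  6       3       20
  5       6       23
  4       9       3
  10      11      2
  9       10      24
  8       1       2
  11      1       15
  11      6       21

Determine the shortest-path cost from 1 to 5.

44

Enumerating some paths:
1 → 8 → 3 → 9 → 4 → 5: 2+22+2+3+15 = 44
1 → 8 → 2 → 4 → 5: 2+25+8+15 = 50
1 → 8 → 9 → 4 → 5: 2+25+3+15 = 45
The minimum is 44 via 1 → 8 → 3 → 9 → 4 → 5.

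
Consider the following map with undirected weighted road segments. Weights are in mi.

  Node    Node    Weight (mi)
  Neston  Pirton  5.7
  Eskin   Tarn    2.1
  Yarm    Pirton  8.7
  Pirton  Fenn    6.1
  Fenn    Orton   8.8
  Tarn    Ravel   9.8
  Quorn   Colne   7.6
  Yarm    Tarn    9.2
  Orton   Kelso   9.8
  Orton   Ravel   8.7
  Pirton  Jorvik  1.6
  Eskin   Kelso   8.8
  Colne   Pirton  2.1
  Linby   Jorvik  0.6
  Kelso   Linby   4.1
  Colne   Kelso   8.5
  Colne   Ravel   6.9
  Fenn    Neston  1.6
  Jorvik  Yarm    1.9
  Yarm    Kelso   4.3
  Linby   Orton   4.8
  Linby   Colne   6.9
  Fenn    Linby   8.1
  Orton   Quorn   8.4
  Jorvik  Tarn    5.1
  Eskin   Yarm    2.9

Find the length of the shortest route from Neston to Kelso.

12 mi

Enumerating some paths:
Neston–Pirton–Jorvik–Yarm–Kelso: 5.7+1.6+1.9+4.3 = 13.5
Neston–Fenn–Linby–Kelso: 1.6+8.1+4.1 = 13.8
Neston–Pirton–Jorvik–Linby–Kelso: 5.7+1.6+0.6+4.1 = 12
Cheapest is Neston–Pirton–Jorvik–Linby–Kelso at 12 mi.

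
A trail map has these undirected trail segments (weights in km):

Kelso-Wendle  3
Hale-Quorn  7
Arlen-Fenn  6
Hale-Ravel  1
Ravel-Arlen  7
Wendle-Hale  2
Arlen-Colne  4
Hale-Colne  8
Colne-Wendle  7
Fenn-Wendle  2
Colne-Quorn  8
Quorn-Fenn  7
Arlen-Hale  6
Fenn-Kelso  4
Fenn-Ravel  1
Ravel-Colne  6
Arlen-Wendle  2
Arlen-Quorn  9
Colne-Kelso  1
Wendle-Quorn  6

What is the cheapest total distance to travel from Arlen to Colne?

4 km

Enumerating some paths:
Arlen → Colne: 4 = 4
Arlen → Wendle → Kelso → Colne: 2+3+1 = 6
Arlen → Wendle → Fenn → Kelso → Colne: 2+2+4+1 = 9
The minimum is 4 km via Arlen → Colne.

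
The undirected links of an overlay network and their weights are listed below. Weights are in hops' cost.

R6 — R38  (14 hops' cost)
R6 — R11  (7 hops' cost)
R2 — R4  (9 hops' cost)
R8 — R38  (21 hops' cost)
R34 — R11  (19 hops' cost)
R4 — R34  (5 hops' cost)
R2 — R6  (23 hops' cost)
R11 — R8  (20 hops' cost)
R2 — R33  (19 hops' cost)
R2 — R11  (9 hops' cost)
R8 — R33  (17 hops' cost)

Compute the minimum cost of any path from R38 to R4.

Enumerating some paths:
R38–R6–R11–R2–R4: 14+7+9+9 = 39
R38–R6–R11–R34–R4: 14+7+19+5 = 45
R38–R6–R2–R4: 14+23+9 = 46
R38–R8–R11–R2–R4: 21+20+9+9 = 59
Cheapest is R38–R6–R11–R2–R4 at 39 hops' cost.

39 hops' cost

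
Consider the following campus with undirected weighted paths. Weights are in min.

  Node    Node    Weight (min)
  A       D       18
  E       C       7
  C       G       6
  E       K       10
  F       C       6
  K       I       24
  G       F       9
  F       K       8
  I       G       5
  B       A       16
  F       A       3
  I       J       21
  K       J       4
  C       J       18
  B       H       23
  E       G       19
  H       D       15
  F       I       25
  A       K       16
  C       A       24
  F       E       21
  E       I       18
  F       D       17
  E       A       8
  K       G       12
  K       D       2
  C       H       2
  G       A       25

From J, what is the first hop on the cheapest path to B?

Compare a few routes:
J - K - A - B: 4+16+16 = 36
J - K - D - A - B: 4+2+18+16 = 40
J - K - F - A - B: 4+8+3+16 = 31
J - K - E - A - B: 4+10+8+16 = 38
The minimum is 31 min via J - K - F - A - B.
So from J the first move is to K.

K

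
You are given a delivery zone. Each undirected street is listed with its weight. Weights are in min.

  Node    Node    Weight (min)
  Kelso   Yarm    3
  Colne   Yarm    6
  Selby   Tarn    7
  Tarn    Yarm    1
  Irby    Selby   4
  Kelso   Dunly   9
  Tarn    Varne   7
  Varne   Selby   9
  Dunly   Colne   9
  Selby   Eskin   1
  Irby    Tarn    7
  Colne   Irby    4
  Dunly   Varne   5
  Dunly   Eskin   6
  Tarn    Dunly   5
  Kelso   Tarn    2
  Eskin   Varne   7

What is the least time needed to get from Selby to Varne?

Shortest distances from Selby:
Selby: 0
Eskin: 1  (via Selby)
Irby: 4  (via Selby)
Tarn: 7  (via Selby)
Dunly: 7  (via Eskin)
Varne: 8  (via Eskin)
Shortest route: Selby → Eskin → Varne = 8 min.

8 min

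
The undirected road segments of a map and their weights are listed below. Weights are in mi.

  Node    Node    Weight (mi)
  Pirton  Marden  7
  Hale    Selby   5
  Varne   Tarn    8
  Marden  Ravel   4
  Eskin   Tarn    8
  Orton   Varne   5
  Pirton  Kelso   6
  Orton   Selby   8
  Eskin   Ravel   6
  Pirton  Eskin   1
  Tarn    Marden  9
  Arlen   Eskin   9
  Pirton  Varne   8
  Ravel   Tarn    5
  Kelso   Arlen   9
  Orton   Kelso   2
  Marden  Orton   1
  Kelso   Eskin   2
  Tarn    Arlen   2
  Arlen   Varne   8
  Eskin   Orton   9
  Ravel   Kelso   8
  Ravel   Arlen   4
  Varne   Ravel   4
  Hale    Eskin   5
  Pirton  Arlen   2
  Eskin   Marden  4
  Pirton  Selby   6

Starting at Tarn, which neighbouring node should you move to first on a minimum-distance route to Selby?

Arlen

Candidate routes:
Tarn - Eskin - Pirton - Selby: 8+1+6 = 15
Tarn - Arlen - Pirton - Selby: 2+2+6 = 10
Tarn - Arlen - Pirton - Eskin - Hale - Selby: 2+2+1+5+5 = 15
Tarn - Arlen - Pirton - Eskin - Kelso - Orton - Selby: 2+2+1+2+2+8 = 17
Cheapest is Tarn - Arlen - Pirton - Selby at 10 mi.
So from Tarn the first move is to Arlen.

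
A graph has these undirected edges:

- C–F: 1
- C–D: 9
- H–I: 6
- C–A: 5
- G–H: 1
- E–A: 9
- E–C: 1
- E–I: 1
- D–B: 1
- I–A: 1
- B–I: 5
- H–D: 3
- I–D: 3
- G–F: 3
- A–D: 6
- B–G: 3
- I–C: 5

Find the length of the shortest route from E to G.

5

Shortest distances from E:
E: 0
C: 1  (via E)
I: 1  (via E)
A: 2  (via I)
F: 2  (via C)
D: 4  (via I)
B: 5  (via D)
G: 5  (via F)
Shortest route: E → C → F → G = 5.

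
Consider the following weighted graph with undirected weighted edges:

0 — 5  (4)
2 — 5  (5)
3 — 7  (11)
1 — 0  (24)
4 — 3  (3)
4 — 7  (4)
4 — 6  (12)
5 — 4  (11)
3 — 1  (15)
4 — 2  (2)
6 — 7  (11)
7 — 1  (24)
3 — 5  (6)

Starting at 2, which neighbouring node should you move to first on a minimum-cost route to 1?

4

Candidate routes:
2 - 4 - 3 - 1: 2+3+15 = 20
2 - 5 - 3 - 1: 5+6+15 = 26
Cheapest is 2 - 4 - 3 - 1 at 20.
So from 2 the first move is to 4.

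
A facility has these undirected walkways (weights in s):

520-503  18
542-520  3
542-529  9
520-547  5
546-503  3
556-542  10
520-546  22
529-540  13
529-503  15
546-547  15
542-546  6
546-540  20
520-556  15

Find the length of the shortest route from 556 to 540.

32 s

Shortest distances from 556:
556: 0
542: 10  (via 556)
520: 13  (via 542)
546: 16  (via 542)
547: 18  (via 520)
503: 19  (via 546)
529: 19  (via 542)
540: 32  (via 529)
Shortest route: 556–542–529–540 = 32 s.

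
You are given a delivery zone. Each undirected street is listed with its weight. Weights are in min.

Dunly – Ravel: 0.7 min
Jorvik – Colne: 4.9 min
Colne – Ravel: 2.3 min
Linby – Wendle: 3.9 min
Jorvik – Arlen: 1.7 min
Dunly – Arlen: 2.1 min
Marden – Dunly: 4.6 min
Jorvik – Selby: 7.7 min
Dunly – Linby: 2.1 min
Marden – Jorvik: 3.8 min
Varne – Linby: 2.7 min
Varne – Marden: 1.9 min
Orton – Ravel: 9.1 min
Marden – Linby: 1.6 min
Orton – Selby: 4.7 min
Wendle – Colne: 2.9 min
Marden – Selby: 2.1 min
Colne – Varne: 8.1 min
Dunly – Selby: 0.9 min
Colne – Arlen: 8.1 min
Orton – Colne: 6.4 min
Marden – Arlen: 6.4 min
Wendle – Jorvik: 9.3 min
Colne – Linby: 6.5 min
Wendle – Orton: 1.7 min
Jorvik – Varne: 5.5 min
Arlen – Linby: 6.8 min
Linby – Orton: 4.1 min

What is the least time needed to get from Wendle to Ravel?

Shortest distances from Wendle:
Wendle: 0
Orton: 1.7  (via Wendle)
Colne: 2.9  (via Wendle)
Linby: 3.9  (via Wendle)
Ravel: 5.2  (via Colne)
Shortest route: Wendle–Colne–Ravel = 5.2 min.

5.2 min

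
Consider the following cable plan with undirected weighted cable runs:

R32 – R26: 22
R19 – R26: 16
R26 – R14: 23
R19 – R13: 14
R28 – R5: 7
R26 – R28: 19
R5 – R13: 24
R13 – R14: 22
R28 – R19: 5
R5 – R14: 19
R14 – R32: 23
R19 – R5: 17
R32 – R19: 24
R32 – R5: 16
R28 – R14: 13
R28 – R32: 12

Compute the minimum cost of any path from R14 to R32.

Running Dijkstra from R14:
R14: 0
R28: 13  (via R14)
R19: 18  (via R28)
R5: 19  (via R14)
R13: 22  (via R14)
R26: 23  (via R14)
R32: 23  (via R14)
Shortest route: R14–R32 = 23.

23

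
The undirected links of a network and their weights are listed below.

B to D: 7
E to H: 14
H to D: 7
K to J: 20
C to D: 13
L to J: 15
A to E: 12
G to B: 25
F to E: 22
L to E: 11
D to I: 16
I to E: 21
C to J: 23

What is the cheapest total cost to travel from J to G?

Shortest distances from J:
J: 0
L: 15  (via J)
K: 20  (via J)
C: 23  (via J)
E: 26  (via L)
D: 36  (via C)
A: 38  (via E)
H: 40  (via E)
B: 43  (via D)
I: 47  (via E)
F: 48  (via E)
G: 68  (via B)
Shortest route: J → C → D → B → G = 68.

68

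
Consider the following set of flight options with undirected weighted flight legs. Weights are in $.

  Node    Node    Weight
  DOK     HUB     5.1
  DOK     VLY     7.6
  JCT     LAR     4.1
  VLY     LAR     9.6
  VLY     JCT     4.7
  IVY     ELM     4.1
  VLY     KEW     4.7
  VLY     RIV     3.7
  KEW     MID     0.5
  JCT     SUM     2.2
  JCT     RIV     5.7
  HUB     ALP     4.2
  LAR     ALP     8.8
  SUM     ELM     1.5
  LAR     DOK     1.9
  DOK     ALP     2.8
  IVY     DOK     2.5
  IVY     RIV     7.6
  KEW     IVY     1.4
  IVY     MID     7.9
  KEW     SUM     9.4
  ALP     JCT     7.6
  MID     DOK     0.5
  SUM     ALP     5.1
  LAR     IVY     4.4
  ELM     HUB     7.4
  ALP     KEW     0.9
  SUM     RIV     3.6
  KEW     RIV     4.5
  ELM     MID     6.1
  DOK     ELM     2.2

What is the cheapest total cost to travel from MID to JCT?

$6.4

Candidate routes:
MID - DOK - ELM - SUM - JCT: 0.5+2.2+1.5+2.2 = 6.4
MID - KEW - ALP - JCT: 0.5+0.9+7.6 = 9
MID - DOK - LAR - JCT: 0.5+1.9+4.1 = 6.5
MID - KEW - ALP - SUM - JCT: 0.5+0.9+5.1+2.2 = 8.7
Cheapest is MID - DOK - ELM - SUM - JCT at $6.4.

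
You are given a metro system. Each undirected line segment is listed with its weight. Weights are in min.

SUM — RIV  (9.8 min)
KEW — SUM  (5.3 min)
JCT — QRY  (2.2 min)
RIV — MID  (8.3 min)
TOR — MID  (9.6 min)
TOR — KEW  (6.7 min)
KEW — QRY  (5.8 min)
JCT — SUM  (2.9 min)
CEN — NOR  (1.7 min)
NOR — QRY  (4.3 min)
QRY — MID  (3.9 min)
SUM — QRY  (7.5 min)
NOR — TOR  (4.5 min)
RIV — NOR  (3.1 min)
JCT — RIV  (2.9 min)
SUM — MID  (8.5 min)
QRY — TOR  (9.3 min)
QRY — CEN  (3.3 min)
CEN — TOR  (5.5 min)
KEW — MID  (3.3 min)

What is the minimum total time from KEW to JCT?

Settle nodes by increasing distance from KEW:
KEW: 0
MID: 3.3  (via KEW)
SUM: 5.3  (via KEW)
QRY: 5.8  (via KEW)
TOR: 6.7  (via KEW)
JCT: 8  (via QRY)
Shortest route: KEW–QRY–JCT = 8 min.

8 min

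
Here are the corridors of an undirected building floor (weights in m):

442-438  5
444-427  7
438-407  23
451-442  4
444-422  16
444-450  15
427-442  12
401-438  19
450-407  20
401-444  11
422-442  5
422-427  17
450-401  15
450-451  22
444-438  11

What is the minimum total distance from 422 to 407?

Shortest distances from 422:
422: 0
442: 5  (via 422)
451: 9  (via 442)
438: 10  (via 442)
444: 16  (via 422)
427: 17  (via 422)
401: 27  (via 444)
450: 31  (via 451)
407: 33  (via 438)
Shortest route: 422 → 442 → 438 → 407 = 33 m.

33 m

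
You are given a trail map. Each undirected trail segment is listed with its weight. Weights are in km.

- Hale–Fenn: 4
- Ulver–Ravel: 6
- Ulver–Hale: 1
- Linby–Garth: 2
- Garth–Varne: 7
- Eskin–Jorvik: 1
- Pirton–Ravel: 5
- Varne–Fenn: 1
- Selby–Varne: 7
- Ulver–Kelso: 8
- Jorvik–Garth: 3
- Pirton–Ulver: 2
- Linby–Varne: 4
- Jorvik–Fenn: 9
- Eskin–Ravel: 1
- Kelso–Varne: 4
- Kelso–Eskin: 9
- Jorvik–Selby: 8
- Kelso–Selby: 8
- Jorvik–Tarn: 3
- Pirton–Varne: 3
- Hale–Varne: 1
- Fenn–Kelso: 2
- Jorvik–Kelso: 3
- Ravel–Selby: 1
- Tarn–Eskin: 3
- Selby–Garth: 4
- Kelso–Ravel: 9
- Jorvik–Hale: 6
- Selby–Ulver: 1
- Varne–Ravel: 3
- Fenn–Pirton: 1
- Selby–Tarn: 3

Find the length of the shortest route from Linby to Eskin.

Running Dijkstra from Linby:
Linby: 0
Garth: 2  (via Linby)
Varne: 4  (via Linby)
Jorvik: 5  (via Garth)
Hale: 5  (via Varne)
Fenn: 5  (via Varne)
Selby: 6  (via Garth)
Pirton: 6  (via Fenn)
Ulver: 6  (via Hale)
Eskin: 6  (via Jorvik)
Shortest route: Linby–Garth–Jorvik–Eskin = 6 km.

6 km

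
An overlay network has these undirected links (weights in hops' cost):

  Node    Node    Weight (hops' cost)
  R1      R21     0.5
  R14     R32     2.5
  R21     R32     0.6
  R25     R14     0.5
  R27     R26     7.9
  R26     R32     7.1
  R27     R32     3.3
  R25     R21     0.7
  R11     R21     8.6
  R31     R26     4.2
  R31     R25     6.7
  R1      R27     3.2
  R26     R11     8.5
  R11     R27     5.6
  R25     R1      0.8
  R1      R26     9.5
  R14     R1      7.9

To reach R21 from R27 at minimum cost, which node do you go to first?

R1

Enumerating some paths:
R27 → R1 → R25 → R21: 3.2+0.8+0.7 = 4.7
R27 → R1 → R21: 3.2+0.5 = 3.7
R27 → R32 → R21: 3.3+0.6 = 3.9
The minimum is 3.7 hops' cost via R27 → R1 → R21.
So from R27 the first move is to R1.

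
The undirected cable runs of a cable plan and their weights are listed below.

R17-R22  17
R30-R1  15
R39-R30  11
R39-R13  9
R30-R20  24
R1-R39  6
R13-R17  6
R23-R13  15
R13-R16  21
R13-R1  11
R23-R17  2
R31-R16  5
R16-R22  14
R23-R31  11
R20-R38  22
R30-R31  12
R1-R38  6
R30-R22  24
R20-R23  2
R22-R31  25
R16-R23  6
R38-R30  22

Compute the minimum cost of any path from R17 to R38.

23

Candidate routes:
R17 → R13 → R39 → R1 → R38: 6+9+6+6 = 27
R17 → R23 → R20 → R38: 2+2+22 = 26
R17 → R13 → R1 → R38: 6+11+6 = 23
The minimum is 23 via R17 → R13 → R1 → R38.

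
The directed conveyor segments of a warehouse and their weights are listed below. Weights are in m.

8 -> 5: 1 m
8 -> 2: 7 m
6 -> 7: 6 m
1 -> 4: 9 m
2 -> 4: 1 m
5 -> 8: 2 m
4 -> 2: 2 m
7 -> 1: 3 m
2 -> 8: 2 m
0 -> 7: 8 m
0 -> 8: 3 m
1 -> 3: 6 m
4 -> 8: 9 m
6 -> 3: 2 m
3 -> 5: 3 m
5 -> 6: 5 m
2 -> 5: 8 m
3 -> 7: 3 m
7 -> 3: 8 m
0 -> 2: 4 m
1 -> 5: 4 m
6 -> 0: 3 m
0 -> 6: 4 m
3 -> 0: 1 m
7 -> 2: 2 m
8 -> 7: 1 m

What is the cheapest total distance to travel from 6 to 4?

8 m

Compare a few routes:
6 - 7 - 2 - 4: 6+2+1 = 9
6 - 0 - 2 - 4: 3+4+1 = 8
6 - 3 - 0 - 8 - 7 - 2 - 4: 2+1+3+1+2+1 = 10
6 - 0 - 8 - 7 - 2 - 4: 3+3+1+2+1 = 10
The minimum is 8 m via 6 - 0 - 2 - 4.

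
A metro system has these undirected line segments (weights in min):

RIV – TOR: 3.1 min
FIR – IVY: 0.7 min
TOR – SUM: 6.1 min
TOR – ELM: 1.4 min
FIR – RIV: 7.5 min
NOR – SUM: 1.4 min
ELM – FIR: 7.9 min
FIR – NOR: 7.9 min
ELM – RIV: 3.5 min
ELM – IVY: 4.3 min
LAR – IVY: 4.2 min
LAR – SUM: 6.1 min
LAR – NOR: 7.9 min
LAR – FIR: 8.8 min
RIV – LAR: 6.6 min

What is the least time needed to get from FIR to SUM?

9.3 min

Settle nodes by increasing distance from FIR:
FIR: 0
IVY: 0.7  (via FIR)
LAR: 4.9  (via IVY)
ELM: 5  (via IVY)
TOR: 6.4  (via ELM)
RIV: 7.5  (via FIR)
NOR: 7.9  (via FIR)
SUM: 9.3  (via NOR)
Shortest route: FIR–NOR–SUM = 9.3 min.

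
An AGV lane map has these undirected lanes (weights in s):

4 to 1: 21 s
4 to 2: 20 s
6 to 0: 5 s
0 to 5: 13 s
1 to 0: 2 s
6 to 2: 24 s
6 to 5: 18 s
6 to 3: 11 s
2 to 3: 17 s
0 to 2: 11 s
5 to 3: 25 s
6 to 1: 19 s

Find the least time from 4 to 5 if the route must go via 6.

Best 4 to 6: 4 → 1 → 0 → 6 costing 28
Shortest 6→5: 6 → 5 = 18
Total via 6: 28 + 18 = 46 s.

46 s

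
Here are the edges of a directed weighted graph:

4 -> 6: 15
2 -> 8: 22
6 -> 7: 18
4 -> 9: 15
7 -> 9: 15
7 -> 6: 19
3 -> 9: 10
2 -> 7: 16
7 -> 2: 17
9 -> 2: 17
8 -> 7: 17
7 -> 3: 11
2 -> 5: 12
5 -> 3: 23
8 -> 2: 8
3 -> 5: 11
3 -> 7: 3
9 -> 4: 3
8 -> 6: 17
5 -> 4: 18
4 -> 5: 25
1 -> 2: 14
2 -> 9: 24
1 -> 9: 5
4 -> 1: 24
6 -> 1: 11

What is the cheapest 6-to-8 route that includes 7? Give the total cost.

57

Shortest 6→7: 6–7 = 18
Best 7 to 8: 7–2–8 costing 39
Total via 7: 18 + 39 = 57.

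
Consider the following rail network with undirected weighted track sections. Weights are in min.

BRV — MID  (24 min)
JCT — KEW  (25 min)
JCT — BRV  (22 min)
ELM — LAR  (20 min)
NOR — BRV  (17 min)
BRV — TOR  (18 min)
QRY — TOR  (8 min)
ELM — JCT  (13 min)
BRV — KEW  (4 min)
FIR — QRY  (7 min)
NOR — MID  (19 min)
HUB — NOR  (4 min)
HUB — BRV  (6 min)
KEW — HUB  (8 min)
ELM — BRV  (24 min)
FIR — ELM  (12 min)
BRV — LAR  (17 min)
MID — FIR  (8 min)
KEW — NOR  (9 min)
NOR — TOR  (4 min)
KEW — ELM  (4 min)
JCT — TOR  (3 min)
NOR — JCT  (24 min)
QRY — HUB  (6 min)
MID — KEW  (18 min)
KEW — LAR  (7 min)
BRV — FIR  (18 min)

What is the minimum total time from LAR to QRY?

Enumerating some paths:
LAR → KEW → HUB → QRY: 7+8+6 = 21
LAR → KEW → BRV → HUB → QRY: 7+4+6+6 = 23
Cheapest is LAR → KEW → HUB → QRY at 21 min.

21 min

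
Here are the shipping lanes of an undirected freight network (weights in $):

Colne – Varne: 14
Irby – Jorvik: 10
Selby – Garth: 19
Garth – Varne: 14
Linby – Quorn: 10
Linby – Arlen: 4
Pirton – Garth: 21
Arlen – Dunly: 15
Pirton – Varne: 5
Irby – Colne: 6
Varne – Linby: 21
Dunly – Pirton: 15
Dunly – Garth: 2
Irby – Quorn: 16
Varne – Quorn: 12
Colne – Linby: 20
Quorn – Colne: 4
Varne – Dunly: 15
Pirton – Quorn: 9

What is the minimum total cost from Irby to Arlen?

$24

Settle nodes by increasing distance from Irby:
Irby: 0
Colne: 6  (via Irby)
Quorn: 10  (via Colne)
Jorvik: 10  (via Irby)
Pirton: 19  (via Quorn)
Linby: 20  (via Quorn)
Varne: 20  (via Colne)
Arlen: 24  (via Linby)
Shortest route: Irby → Colne → Quorn → Linby → Arlen = $24.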